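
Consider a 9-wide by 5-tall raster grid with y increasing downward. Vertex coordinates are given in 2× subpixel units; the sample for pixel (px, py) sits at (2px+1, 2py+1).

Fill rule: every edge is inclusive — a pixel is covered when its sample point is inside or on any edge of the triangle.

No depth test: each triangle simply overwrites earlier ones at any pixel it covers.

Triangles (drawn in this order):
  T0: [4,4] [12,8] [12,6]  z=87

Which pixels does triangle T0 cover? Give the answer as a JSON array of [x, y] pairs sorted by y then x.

T0:
  2·area = 16  (B↔C swapped to make it positive)
  edge (4, 4)→(12, 6): d=(8,2) inclusive
  edge (12, 6)→(12, 8): d=(0,2) inclusive
  edge (12, 8)→(4, 4): d=(-8,-4) inclusive
    (3,2)@(7, 5): e=[2,10,4] → #
    (4,2)@(9, 5): e=[-2,6,12] → ·
    (3,3)@(7, 7): e=[18,10,-12] → ·
    (5,3)@(11, 7): e=[10,2,4] → #
    (6,3)@(13, 7): e=[6,-2,12] → ·
    (5,4)@(11, 9): e=[26,2,-12] → ·
  covered (2 px):
    · · · · · · · · ·
    · · · · · · · · ·
    · · · # · · · · ·
    · · · · · # · · ·
    · · · · · · · · ·

Result: [[3,2],[5,3]]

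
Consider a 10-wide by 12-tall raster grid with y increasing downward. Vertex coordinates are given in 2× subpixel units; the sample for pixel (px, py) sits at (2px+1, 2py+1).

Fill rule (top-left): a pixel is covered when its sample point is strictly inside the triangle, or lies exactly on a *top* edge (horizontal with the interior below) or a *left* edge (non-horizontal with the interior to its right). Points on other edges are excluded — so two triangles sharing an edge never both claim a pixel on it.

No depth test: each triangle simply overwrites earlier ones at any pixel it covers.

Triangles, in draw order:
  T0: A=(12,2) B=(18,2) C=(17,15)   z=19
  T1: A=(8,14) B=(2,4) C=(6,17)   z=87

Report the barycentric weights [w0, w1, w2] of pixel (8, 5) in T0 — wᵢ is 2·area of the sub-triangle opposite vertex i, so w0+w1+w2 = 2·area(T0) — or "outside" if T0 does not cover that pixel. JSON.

T0:
  2·area = 78
  edge (12, 2)→(18, 2): d=(6,0) top-left  bias=+0
  edge (18, 2)→(17, 15): d=(-1,13) right/bottom  bias=-1
  edge (17, 15)→(12, 2): d=(-5,-13) top-left  bias=+0
    (6,1)@(13, 3): e=[6,64,8] → #
    (7,1)@(15, 3): e=[6,38,34] → #
    (8,1)@(17, 3): e=[6,12,60] → #
    (9,1)@(19, 3): e=[6,-14,86] → ·
    (6,2)@(13, 5): e=[18,62,-2] → ·
    (7,2)@(15, 5): e=[18,36,24] → #
    (9,2)@(19, 5): e=[18,-16,76] → ·
    (7,3)@(15, 7): e=[30,34,14] → #
    (9,3)@(19, 7): e=[30,-18,66] → ·
    (7,4)@(15, 9): e=[42,32,4] → #
    (9,4)@(19, 9): e=[42,-20,56] → ·
    (7,5)@(15, 11): e=[54,30,-6] → ·
    (8,7)@(17, 15): e=[78,0,0] → ·  [on edge]
  covered (11 px):
    · · · · · · · · · ·
    · · · · · · # # # ·
    · · · · · · · # # ·
    · · · · · · · # # ·
    · · · · · · · # # ·
    · · · · · · · · # ·
    · · · · · · · · # ·
    · · · · · · · · · ·
    · · · · · · · · · ·
    · · · · · · · · · ·
    · · · · · · · · · ·
    · · · · · · · · · ·
T1:
  2·area = 38  (B↔C swapped to make it positive)
  edge (8, 14)→(6, 17): d=(-2,3) right/bottom  bias=-1
  edge (6, 17)→(2, 4): d=(-4,-13) top-left  bias=+0
  edge (2, 4)→(8, 14): d=(6,10) right/bottom  bias=-1
    (1,3)@(3, 7): e=[29,1,8] → #
    (2,3)@(5, 7): e=[23,27,-12] → ·
    (1,4)@(3, 9): e=[25,-7,20] → ·
    (2,4)@(5, 9): e=[19,19,0] → ·  [on edge]
    (2,5)@(5, 11): e=[15,11,12] → #
    (3,5)@(7, 11): e=[9,37,-8] → ·
    (2,6)@(5, 13): e=[11,3,24] → #
    (3,6)@(7, 13): e=[5,29,4] → #
    (4,6)@(9, 13): e=[-1,55,-16] → ·
    (2,7)@(5, 15): e=[7,-5,36] → ·
    (3,7)@(7, 15): e=[1,21,16] → #
    (4,7)@(9, 15): e=[-5,47,-4] → ·
    (5,9)@(11, 19): e=[-19,57,0] → ·  [on edge]
  covered (5 px):
    · · · · · · · · · ·
    · · · · · · · · · ·
    · · · · · · · · · ·
    · # · · · · · · · ·
    · · · · · · · · · ·
    · · # · · · · · · ·
    · · # # · · · · · ·
    · · · # · · · · · ·
    · · · · · · · · · ·
    · · · · · · · · · ·
    · · · · · · · · · ·
    · · · · · · · · · ·

Answer: [4,20,54]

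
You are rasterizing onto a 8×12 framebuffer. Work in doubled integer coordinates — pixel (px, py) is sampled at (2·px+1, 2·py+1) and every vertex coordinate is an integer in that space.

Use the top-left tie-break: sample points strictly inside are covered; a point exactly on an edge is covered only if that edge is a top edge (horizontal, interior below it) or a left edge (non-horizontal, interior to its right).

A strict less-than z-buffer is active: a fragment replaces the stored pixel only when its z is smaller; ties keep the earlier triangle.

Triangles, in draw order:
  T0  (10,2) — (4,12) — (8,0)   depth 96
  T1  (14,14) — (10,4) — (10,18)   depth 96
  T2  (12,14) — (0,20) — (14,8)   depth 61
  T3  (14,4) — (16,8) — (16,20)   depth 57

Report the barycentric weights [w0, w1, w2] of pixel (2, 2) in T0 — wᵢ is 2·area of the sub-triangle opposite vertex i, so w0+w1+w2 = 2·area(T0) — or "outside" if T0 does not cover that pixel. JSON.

T0:
  2·area = 32
  edge (10, 2)→(4, 12): d=(-6,10) right/bottom  bias=-1
  edge (4, 12)→(8, 0): d=(4,-12) top-left  bias=+0
  edge (8, 0)→(10, 2): d=(2,2) right/bottom  bias=-1
    (4,0)@(9, 1): e=[16,16,0] → ·  [on edge]
    (3,1)@(7, 3): e=[24,0,8] → █  [on edge]
    (4,1)@(9, 3): e=[4,24,4] → █
    (5,1)@(11, 3): e=[-16,48,0] → ·  [on edge]
    (3,2)@(7, 5): e=[12,8,12] → █
    (4,2)@(9, 5): e=[-8,32,8] → ·
    (6,2)@(13, 5): e=[-48,80,0] → ·  [on edge]
    (3,3)@(7, 7): e=[0,16,16] → ·  [on edge]
    (7,3)@(15, 7): e=[-80,112,0] → ·  [on edge]
    (2,4)@(5, 9): e=[8,0,24] → █  [on edge]
    (3,4)@(7, 9): e=[-12,24,20] → ·
    (2,5)@(5, 11): e=[-4,8,28] → ·
    (1,7)@(3, 15): e=[-8,0,40] → ·  [on edge]
    (0,8)@(1, 17): e=[0,-16,48] → ·  [on edge]
    (0,10)@(1, 21): e=[-24,0,56] → ·  [on edge]
  covered (4 px):
    · · · · · · · ·
    · · · █ █ · · ·
    · · · █ · · · ·
    · · · · · · · ·
    · · █ · · · · ·
    · · · · · · · ·
    · · · · · · · ·
    · · · · · · · ·
    · · · · · · · ·
    · · · · · · · ·
    · · · · · · · ·
    · · · · · · · ·
T1:
  2·area = 56  (B↔C swapped to make it positive)
  edge (14, 14)→(10, 18): d=(-4,4) right/bottom  bias=-1
  edge (10, 18)→(10, 4): d=(0,-14) top-left  bias=+0
  edge (10, 4)→(14, 14): d=(4,10) right/bottom  bias=-1
    (5,3)@(11, 7): e=[40,14,2] → █
    (6,3)@(13, 7): e=[32,42,-18] → ·
    (5,4)@(11, 9): e=[32,14,10] → █
    (6,4)@(13, 9): e=[24,42,-10] → ·
    (5,5)@(11, 11): e=[24,14,18] → █
    (6,5)@(13, 11): e=[16,42,-2] → ·
    (5,6)@(11, 13): e=[16,14,26] → █
    (6,6)@(13, 13): e=[8,42,6] → █
    (7,6)@(15, 13): e=[0,70,-14] → ·  [on edge]
    (5,7)@(11, 15): e=[8,14,34] → █
    (6,7)@(13, 15): e=[0,42,14] → ·  [on edge]
    (5,8)@(11, 17): e=[0,14,42] → ·  [on edge]
    (4,9)@(9, 19): e=[0,-14,70] → ·  [on edge]
    (3,10)@(7, 21): e=[0,-42,98] → ·  [on edge]
    (2,11)@(5, 23): e=[0,-70,126] → ·  [on edge]
  covered (6 px):
    · · · · · · · ·
    · · · · · · · ·
    · · · · · · · ·
    · · · · · █ · ·
    · · · · · █ · ·
    · · · · · █ · ·
    · · · · · █ █ ·
    · · · · · █ · ·
    · · · · · · · ·
    · · · · · · · ·
    · · · · · · · ·
    · · · · · · · ·
T2:
  2·area = 60
  edge (12, 14)→(0, 20): d=(-12,6) right/bottom  bias=-1
  edge (0, 20)→(14, 8): d=(14,-12) top-left  bias=+0
  edge (14, 8)→(12, 14): d=(-2,6) right/bottom  bias=-1
    (7,2)@(15, 5): e=[90,-30,0] → ·  [on edge]
    (6,4)@(13, 9): e=[54,2,4] → █
    (7,4)@(15, 9): e=[42,26,-8] → ·
    (5,5)@(11, 11): e=[42,6,12] → █
    (6,5)@(13, 11): e=[30,30,0] → ·  [on edge]
    (4,6)@(9, 13): e=[30,10,20] → █
    (6,6)@(13, 13): e=[6,58,-4] → ·
    (3,7)@(7, 15): e=[18,14,28] → █
    (5,7)@(11, 15): e=[-6,62,4] → ·
    (2,8)@(5, 17): e=[6,18,36] → █
    (3,8)@(7, 17): e=[-6,42,24] → ·
    (4,8)@(9, 17): e=[-18,66,12] → ·
    (5,8)@(11, 17): e=[-30,90,0] → ·  [on edge]
    (4,11)@(9, 23): e=[-90,150,0] → ·  [on edge]
  covered (7 px):
    · · · · · · · ·
    · · · · · · · ·
    · · · · · · · ·
    · · · · · · · ·
    · · · · · · █ ·
    · · · · · █ · ·
    · · · · █ █ · ·
    · · · █ █ · · ·
    · · █ · · · · ·
    · · · · · · · ·
    · · · · · · · ·
    · · · · · · · ·
T3:
  2·area = 24
  edge (14, 4)→(16, 8): d=(2,4) right/bottom  bias=-1
  edge (16, 8)→(16, 20): d=(0,12) right/bottom  bias=-1
  edge (16, 20)→(14, 4): d=(-2,-16) top-left  bias=+0
    (7,3)@(15, 7): e=[2,12,10] → █
    (7,4)@(15, 9): e=[6,12,6] → █
    (7,5)@(15, 11): e=[10,12,2] → █
    (7,6)@(15, 13): e=[14,12,-2] → ·
  covered (3 px):
    · · · · · · · ·
    · · · · · · · ·
    · · · · · · · ·
    · · · · · · · █
    · · · · · · · █
    · · · · · · · █
    · · · · · · · ·
    · · · · · · · ·
    · · · · · · · ·
    · · · · · · · ·
    · · · · · · · ·
    · · · · · · · ·

Final: "outside"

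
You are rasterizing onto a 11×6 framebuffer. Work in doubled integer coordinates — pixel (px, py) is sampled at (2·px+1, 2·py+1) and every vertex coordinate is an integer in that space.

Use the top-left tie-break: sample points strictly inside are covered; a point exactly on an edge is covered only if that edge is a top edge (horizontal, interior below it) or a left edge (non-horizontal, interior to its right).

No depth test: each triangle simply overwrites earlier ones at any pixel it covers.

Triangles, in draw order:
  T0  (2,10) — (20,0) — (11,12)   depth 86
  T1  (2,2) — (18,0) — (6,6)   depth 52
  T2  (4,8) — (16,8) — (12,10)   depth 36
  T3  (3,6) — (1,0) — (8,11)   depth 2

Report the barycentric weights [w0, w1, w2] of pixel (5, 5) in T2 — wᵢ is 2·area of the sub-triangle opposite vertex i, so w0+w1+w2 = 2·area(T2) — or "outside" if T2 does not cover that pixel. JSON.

T0:
  2·area = 126
  edge (2, 10)→(20, 0): d=(18,-10) top-left  bias=+0
  edge (20, 0)→(11, 12): d=(-9,12) right/bottom  bias=-1
  edge (11, 12)→(2, 10): d=(-9,-2) top-left  bias=+0
    (9,0)@(19, 1): e=[8,3,115] → █
    (10,0)@(21, 1): e=[28,-21,119] → ·
    (7,1)@(15, 3): e=[4,33,89] → █
    (8,1)@(17, 3): e=[24,9,93] → █
    (9,1)@(19, 3): e=[44,-15,97] → ·
    (5,2)@(11, 5): e=[0,63,63] → █  [on edge]
    (6,2)@(13, 5): e=[20,39,67] → █
    (8,2)@(17, 5): e=[60,-9,75] → ·
    (4,3)@(9, 7): e=[16,69,41] → █
    (7,3)@(15, 7): e=[76,-3,53] → ·
    (2,4)@(5, 9): e=[12,99,15] → █
    (3,4)@(7, 9): e=[32,75,19] → █
  covered (17 px):
    · · · · · · · · · █ ·
    · · · · · · · █ █ · ·
    · · · · · █ █ █ · · ·
    · · · · █ █ █ · · · ·
    · · █ █ █ █ █ · · · ·
    · · · █ █ █ · · · · ·
T1:
  2·area = 72
  edge (2, 2)→(18, 0): d=(16,-2) top-left  bias=+0
  edge (18, 0)→(6, 6): d=(-12,6) right/bottom  bias=-1
  edge (6, 6)→(2, 2): d=(-4,-4) top-left  bias=+0
    (0,0)@(1, 1): e=[-18,90,0] → ·  [on edge]
    (5,0)@(11, 1): e=[2,30,40] → █
    (6,0)@(13, 1): e=[6,18,48] → █
    (7,0)@(15, 1): e=[10,6,56] → █
    (8,0)@(17, 1): e=[14,-6,64] → ·
    (1,1)@(3, 3): e=[18,54,0] → █  [on edge]
    (2,1)@(5, 3): e=[22,42,8] → █
    (3,1)@(7, 3): e=[26,30,16] → █
    (4,1)@(9, 3): e=[30,18,24] → █
    (6,1)@(13, 3): e=[38,-6,40] → ·
    (7,1)@(15, 3): e=[42,-18,48] → ·
    (1,2)@(3, 5): e=[50,30,-8] → ·
    (2,2)@(5, 5): e=[54,18,0] → █  [on edge]
    (3,3)@(7, 7): e=[90,-18,0] → ·  [on edge]
    (4,4)@(9, 9): e=[126,-54,0] → ·  [on edge]
    (5,5)@(11, 11): e=[162,-90,0] → ·  [on edge]
  covered (10 px):
    · · · · · █ █ █ · · ·
    · █ █ █ █ █ · · · · ·
    · · █ █ · · · · · · ·
    · · · · · · · · · · ·
    · · · · · · · · · · ·
    · · · · · · · · · · ·
T2:
  2·area = 24
  edge (4, 8)→(16, 8): d=(12,0) top-left  bias=+0
  edge (16, 8)→(12, 10): d=(-4,2) right/bottom  bias=-1
  edge (12, 10)→(4, 8): d=(-8,-2) top-left  bias=+0
    (4,4)@(9, 9): e=[12,10,2] → █
    (5,4)@(11, 9): e=[12,6,6] → █
    (6,4)@(13, 9): e=[12,2,10] → █
    (7,4)@(15, 9): e=[12,-2,14] → ·
    (4,5)@(9, 11): e=[36,2,-14] → ·
    (5,5)@(11, 11): e=[36,-2,-10] → ·
    (6,5)@(13, 11): e=[36,-6,-6] → ·
  covered (3 px):
    · · · · · · · · · · ·
    · · · · · · · · · · ·
    · · · · · · · · · · ·
    · · · · · · · · · · ·
    · · · · █ █ █ · · · ·
    · · · · · · · · · · ·
T3:
  2·area = 20
  edge (3, 6)→(1, 0): d=(-2,-6) top-left  bias=+0
  edge (1, 0)→(8, 11): d=(7,11) right/bottom  bias=-1
  edge (8, 11)→(3, 6): d=(-5,-5) top-left  bias=+0
    (1,2)@(3, 5): e=[2,13,5] → █
    (2,2)@(5, 5): e=[14,-9,15] → ·
    (1,3)@(3, 7): e=[-2,27,-5] → ·
    (2,3)@(5, 7): e=[10,5,5] → █
    (3,3)@(7, 7): e=[22,-17,15] → ·
    (2,4)@(5, 9): e=[6,19,-5] → ·
  covered (2 px):
    · · · · · · · · · · ·
    · · · · · · · · · · ·
    · █ · · · · · · · · ·
    · · █ · · · · · · · ·
    · · · · · · · · · · ·
    · · · · · · · · · · ·

Result: "outside"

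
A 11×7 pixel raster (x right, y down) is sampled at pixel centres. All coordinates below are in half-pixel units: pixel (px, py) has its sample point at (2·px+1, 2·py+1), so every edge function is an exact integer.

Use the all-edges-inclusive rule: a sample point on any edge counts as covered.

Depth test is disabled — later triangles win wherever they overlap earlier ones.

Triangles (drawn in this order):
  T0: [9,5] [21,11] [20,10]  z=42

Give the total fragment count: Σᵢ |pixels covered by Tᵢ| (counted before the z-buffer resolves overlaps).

T0:
  2·area = 6  (B↔C swapped to make it positive)
  edge (9, 5)→(20, 10): d=(11,5) inclusive
  edge (20, 10)→(21, 11): d=(1,1) inclusive
  edge (21, 11)→(9, 5): d=(-12,-6) inclusive
    (0,0)@(1, 1): e=[-4,10,0] → .  [on edge]
    (5,0)@(11, 1): e=[-54,0,60] → .  [on edge]
    (2,1)@(5, 3): e=[-2,8,0] → .  [on edge]
    (6,1)@(13, 3): e=[-42,0,48] → .  [on edge]
    (4,2)@(9, 5): e=[0,6,0] → X  [on edge]
    (5,2)@(11, 5): e=[-10,4,12] → .
    (7,2)@(15, 5): e=[-30,0,36] → .  [on edge]
    (4,3)@(9, 7): e=[22,8,-24] → .
    (6,3)@(13, 7): e=[2,4,0] → X  [on edge]
    (7,3)@(15, 7): e=[-8,2,12] → .
    (8,3)@(17, 7): e=[-18,0,24] → .  [on edge]
    (6,4)@(13, 9): e=[24,6,-24] → .
    (8,4)@(17, 9): e=[4,2,0] → X  [on edge]
    (9,4)@(19, 9): e=[-6,0,12] → .  [on edge]
    (10,5)@(21, 11): e=[6,0,0] → X  [on edge]
  covered (4 px):
    . . . . . . . . . . .
    . . . . . . . . . . .
    . . . . X . . . . . .
    . . . . . . X . . . .
    . . . . . . . . X . .
    . . . . . . . . . . X
    . . . . . . . . . . .

Final: 4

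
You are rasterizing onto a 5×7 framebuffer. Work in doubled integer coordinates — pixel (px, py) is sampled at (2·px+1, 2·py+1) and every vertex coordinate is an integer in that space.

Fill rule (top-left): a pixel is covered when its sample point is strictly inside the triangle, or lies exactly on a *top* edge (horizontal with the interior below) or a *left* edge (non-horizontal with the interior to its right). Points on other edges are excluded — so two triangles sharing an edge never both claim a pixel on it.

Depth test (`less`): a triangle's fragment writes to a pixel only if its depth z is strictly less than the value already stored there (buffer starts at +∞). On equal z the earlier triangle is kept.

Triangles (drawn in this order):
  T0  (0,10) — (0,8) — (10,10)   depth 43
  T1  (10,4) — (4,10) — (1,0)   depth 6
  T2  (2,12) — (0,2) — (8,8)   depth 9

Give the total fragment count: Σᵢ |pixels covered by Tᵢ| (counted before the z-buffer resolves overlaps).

T0:
  2·area = 20
  edge (0, 10)→(0, 8): d=(0,-2) top-left  bias=+0
  edge (0, 8)→(10, 10): d=(10,2) right/bottom  bias=-1
  edge (10, 10)→(0, 10): d=(-10,0) right/bottom  bias=-1
    (0,4)@(1, 9): e=[2,8,10] → X
    (1,4)@(3, 9): e=[6,4,10] → X
    (2,4)@(5, 9): e=[10,0,10] → .  [on edge]
    (0,5)@(1, 11): e=[2,28,-10] → .
    (1,5)@(3, 11): e=[6,24,-10] → .
  covered (2 px):
    . . . . .
    . . . . .
    . . . . .
    . . . . .
    X X . . .
    . . . . .
    . . . . .
T1:
  2·area = 78
  edge (10, 4)→(4, 10): d=(-6,6) right/bottom  bias=-1
  edge (4, 10)→(1, 0): d=(-3,-10) top-left  bias=+0
  edge (1, 0)→(10, 4): d=(9,4) right/bottom  bias=-1
    (1,0)@(3, 1): e=[60,17,1] → X
    (2,0)@(5, 1): e=[48,37,-7] → .
    (1,1)@(3, 3): e=[48,11,19] → X
    (2,1)@(5, 3): e=[36,31,11] → X
    (3,1)@(7, 3): e=[24,51,3] → X
    (4,1)@(9, 3): e=[12,71,-5] → .
    (1,2)@(3, 5): e=[36,5,37] → X
    (4,2)@(9, 5): e=[0,65,13] → .  [on edge]
    (1,3)@(3, 7): e=[24,-1,55] → .
    (2,3)@(5, 7): e=[12,19,47] → X
    (3,3)@(7, 7): e=[0,39,39] → .  [on edge]
    (2,4)@(5, 9): e=[0,13,65] → .  [on edge]
    (1,5)@(3, 11): e=[0,-13,91] → .  [on edge]
    (0,6)@(1, 13): e=[0,-39,117] → .  [on edge]
  covered (8 px):
    . X . . .
    . X X X .
    . X X X .
    . . X . .
    . . . . .
    . . . . .
    . . . . .
T2:
  2·area = 68
  edge (2, 12)→(0, 2): d=(-2,-10) top-left  bias=+0
  edge (0, 2)→(8, 8): d=(8,6) right/bottom  bias=-1
  edge (8, 8)→(2, 12): d=(-6,4) right/bottom  bias=-1
    (0,1)@(1, 3): e=[8,2,58] → X
    (1,1)@(3, 3): e=[28,-10,50] → .
    (0,2)@(1, 5): e=[4,18,46] → X
    (1,2)@(3, 5): e=[24,6,38] → X
    (2,2)@(5, 5): e=[44,-6,30] → .
    (0,3)@(1, 7): e=[0,34,34] → X  [on edge]
    (2,3)@(5, 7): e=[40,10,18] → X
    (3,3)@(7, 7): e=[60,-2,10] → .
    (0,4)@(1, 9): e=[-4,50,22] → .
    (1,4)@(3, 9): e=[16,38,14] → X
    (3,4)@(7, 9): e=[56,14,-2] → .
    (1,5)@(3, 11): e=[12,54,2] → X
  covered (9 px):
    . . . . .
    X . . . .
    X X . . .
    X X X . .
    . X X . .
    . X . . .
    . . . . .

Result: 19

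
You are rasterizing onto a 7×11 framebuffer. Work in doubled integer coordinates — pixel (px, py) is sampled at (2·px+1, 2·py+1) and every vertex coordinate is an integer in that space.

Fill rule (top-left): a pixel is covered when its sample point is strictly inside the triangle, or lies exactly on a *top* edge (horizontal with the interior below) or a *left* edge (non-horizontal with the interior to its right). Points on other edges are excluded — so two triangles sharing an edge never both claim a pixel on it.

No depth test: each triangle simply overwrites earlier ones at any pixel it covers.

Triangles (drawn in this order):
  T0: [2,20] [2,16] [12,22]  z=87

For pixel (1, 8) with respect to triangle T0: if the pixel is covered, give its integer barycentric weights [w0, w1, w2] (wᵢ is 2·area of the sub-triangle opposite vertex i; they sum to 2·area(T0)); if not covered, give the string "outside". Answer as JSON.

T0:
  2·area = 40
  edge (2, 20)→(2, 16): d=(0,-4) top-left  bias=+0
  edge (2, 16)→(12, 22): d=(10,6) right/bottom  bias=-1
  edge (12, 22)→(2, 20): d=(-10,-2) top-left  bias=+0
    (1,8)@(3, 17): e=[4,4,32] → █
    (2,8)@(5, 17): e=[12,-8,36] → ·
    (1,9)@(3, 19): e=[4,24,12] → █
    (2,9)@(5, 19): e=[12,12,16] → █
    (3,9)@(7, 19): e=[20,0,20] → ·  [on edge]
    (1,10)@(3, 21): e=[4,44,-8] → ·
    (2,10)@(5, 21): e=[12,32,-4] → ·
    (3,10)@(7, 21): e=[20,20,0] → █  [on edge]
    (4,10)@(9, 21): e=[28,8,4] → █
    (5,10)@(11, 21): e=[36,-4,8] → ·
  covered (5 px):
    · · · · · · ·
    · · · · · · ·
    · · · · · · ·
    · · · · · · ·
    · · · · · · ·
    · · · · · · ·
    · · · · · · ·
    · · · · · · ·
    · █ · · · · ·
    · █ █ · · · ·
    · · · █ █ · ·

Final: [4,32,4]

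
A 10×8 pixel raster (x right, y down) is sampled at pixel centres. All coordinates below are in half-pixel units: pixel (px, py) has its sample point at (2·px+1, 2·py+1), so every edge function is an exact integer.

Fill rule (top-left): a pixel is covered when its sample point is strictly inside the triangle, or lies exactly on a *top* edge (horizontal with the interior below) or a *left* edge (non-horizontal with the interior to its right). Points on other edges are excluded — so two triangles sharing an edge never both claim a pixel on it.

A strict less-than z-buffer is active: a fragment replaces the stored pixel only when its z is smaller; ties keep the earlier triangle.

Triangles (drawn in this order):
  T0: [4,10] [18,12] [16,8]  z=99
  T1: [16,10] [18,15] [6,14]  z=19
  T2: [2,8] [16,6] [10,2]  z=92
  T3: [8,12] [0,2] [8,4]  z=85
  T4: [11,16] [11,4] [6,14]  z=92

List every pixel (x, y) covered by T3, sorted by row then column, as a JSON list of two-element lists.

T0:
  2·area = 52  (B↔C swapped to make it positive)
  edge (4, 10)→(16, 8): d=(12,-2) top-left  bias=+0
  edge (16, 8)→(18, 12): d=(2,4) right/bottom  bias=-1
  edge (18, 12)→(4, 10): d=(-14,-2) top-left  bias=+0
    (5,4)@(11, 9): e=[2,22,28] → X
    (6,4)@(13, 9): e=[6,14,32] → X
    (7,4)@(15, 9): e=[10,6,36] → X
    (8,4)@(17, 9): e=[14,-2,40] → .
    (5,5)@(11, 11): e=[26,26,0] → X  [on edge]
    (8,5)@(17, 11): e=[38,2,12] → X
    (9,5)@(19, 11): e=[42,-6,16] → .
    (5,6)@(11, 13): e=[50,30,-28] → .
    (6,6)@(13, 13): e=[54,22,-24] → .
    (7,6)@(15, 13): e=[58,14,-20] → .
    (8,6)@(17, 13): e=[62,6,-16] → .
  covered (7 px):
    . . . . . . . . . .
    . . . . . . . . . .
    . . . . . . . . . .
    . . . . . . . . . .
    . . . . . X X X . .
    . . . . . X X X X .
    . . . . . . . . . .
    . . . . . . . . . .
T1:
  2·area = 58
  edge (16, 10)→(18, 15): d=(2,5) right/bottom  bias=-1
  edge (18, 15)→(6, 14): d=(-12,-1) top-left  bias=+0
  edge (6, 14)→(16, 10): d=(10,-4) top-left  bias=+0
    (7,5)@(15, 11): e=[7,45,6] → X
    (8,5)@(17, 11): e=[-3,47,14] → .
    (4,6)@(9, 13): e=[41,15,2] → X
    (5,6)@(11, 13): e=[31,17,10] → X
    (6,6)@(13, 13): e=[21,19,18] → X
    (8,6)@(17, 13): e=[1,23,34] → X
    (9,6)@(19, 13): e=[-9,25,42] → .
    (4,7)@(9, 15): e=[45,-9,22] → .
    (5,7)@(11, 15): e=[35,-7,30] → .
    (6,7)@(13, 15): e=[25,-5,38] → .
    (7,7)@(15, 15): e=[15,-3,46] → .
    (8,7)@(17, 15): e=[5,-1,54] → .
  covered (6 px):
    . . . . . . . . . .
    . . . . . . . . . .
    . . . . . . . . . .
    . . . . . . . . . .
    . . . . . . . . . .
    . . . . . . . X . .
    . . . . X X X X X .
    . . . . . . . . . .
T2:
  2·area = 68  (B↔C swapped to make it positive)
  edge (2, 8)→(10, 2): d=(8,-6) top-left  bias=+0
  edge (10, 2)→(16, 6): d=(6,4) right/bottom  bias=-1
  edge (16, 6)→(2, 8): d=(-14,2) right/bottom  bias=-1
    (4,1)@(9, 3): e=[2,10,56] → X
    (5,1)@(11, 3): e=[14,2,52] → X
    (6,1)@(13, 3): e=[26,-6,48] → .
    (3,2)@(7, 5): e=[6,30,32] → X
    (6,2)@(13, 5): e=[42,6,20] → X
    (7,2)@(15, 5): e=[54,-2,16] → .
    (2,3)@(5, 7): e=[10,50,8] → X
    (4,3)@(9, 7): e=[34,34,0] → .  [on edge]
    (5,3)@(11, 7): e=[46,26,-4] → .
    (6,3)@(13, 7): e=[58,18,-8] → .
    (2,4)@(5, 9): e=[26,62,-20] → .
    (3,4)@(7, 9): e=[38,54,-24] → .
  covered (8 px):
    . . . . . . . . . .
    . . . . X X . . . .
    . . . X X X X . . .
    . . X X . . . . . .
    . . . . . . . . . .
    . . . . . . . . . .
    . . . . . . . . . .
    . . . . . . . . . .
T3:
  2·area = 64
  edge (8, 12)→(0, 2): d=(-8,-10) top-left  bias=+0
  edge (0, 2)→(8, 4): d=(8,2) right/bottom  bias=-1
  edge (8, 4)→(8, 12): d=(0,8) right/bottom  bias=-1
    (0,1)@(1, 3): e=[2,6,56] → X
    (1,1)@(3, 3): e=[22,2,40] → X
    (2,1)@(5, 3): e=[42,-2,24] → .
    (0,2)@(1, 5): e=[-14,22,56] → .
    (1,2)@(3, 5): e=[6,18,40] → X
    (2,2)@(5, 5): e=[26,14,24] → X
    (3,2)@(7, 5): e=[46,10,8] → X
    (4,2)@(9, 5): e=[66,6,-8] → .
    (1,3)@(3, 7): e=[-10,34,40] → .
    (2,3)@(5, 7): e=[10,30,24] → X
    (4,3)@(9, 7): e=[50,22,-8] → .
    (2,4)@(5, 9): e=[-6,46,24] → .
  covered (8 px):
    . . . . . . . . . .
    X X . . . . . . . .
    . X X X . . . . . .
    . . X X . . . . . .
    . . . X . . . . . .
    . . . . . . . . . .
    . . . . . . . . . .
    . . . . . . . . . .
T4:
  2·area = 60  (B↔C swapped to make it positive)
  edge (11, 16)→(6, 14): d=(-5,-2) top-left  bias=+0
  edge (6, 14)→(11, 4): d=(5,-10) top-left  bias=+0
  edge (11, 4)→(11, 16): d=(0,12) right/bottom  bias=-1
    (5,0)@(11, 1): e=[75,-15,0] → .  [on edge]
    (5,1)@(11, 3): e=[65,-5,0] → .  [on edge]
    (5,2)@(11, 5): e=[55,5,0] → .  [on edge]
    (5,3)@(11, 7): e=[45,15,0] → .  [on edge]
    (4,4)@(9, 9): e=[31,5,24] → X
    (5,4)@(11, 9): e=[35,25,0] → .  [on edge]
    (4,5)@(9, 11): e=[21,15,24] → X
    (5,5)@(11, 11): e=[25,35,0] → .  [on edge]
    (3,6)@(7, 13): e=[7,5,48] → X
    (5,6)@(11, 13): e=[15,45,0] → .  [on edge]
    (3,7)@(7, 15): e=[-3,15,48] → .
    (4,7)@(9, 15): e=[1,35,24] → X
    (5,7)@(11, 15): e=[5,55,0] → .  [on edge]
  covered (5 px):
    . . . . . . . . . .
    . . . . . . . . . .
    . . . . . . . . . .
    . . . . . . . . . .
    . . . . X . . . . .
    . . . . X . . . . .
    . . . X X . . . . .
    . . . . X . . . . .

Answer: [[0,1],[1,1],[1,2],[2,2],[3,2],[2,3],[3,3],[3,4]]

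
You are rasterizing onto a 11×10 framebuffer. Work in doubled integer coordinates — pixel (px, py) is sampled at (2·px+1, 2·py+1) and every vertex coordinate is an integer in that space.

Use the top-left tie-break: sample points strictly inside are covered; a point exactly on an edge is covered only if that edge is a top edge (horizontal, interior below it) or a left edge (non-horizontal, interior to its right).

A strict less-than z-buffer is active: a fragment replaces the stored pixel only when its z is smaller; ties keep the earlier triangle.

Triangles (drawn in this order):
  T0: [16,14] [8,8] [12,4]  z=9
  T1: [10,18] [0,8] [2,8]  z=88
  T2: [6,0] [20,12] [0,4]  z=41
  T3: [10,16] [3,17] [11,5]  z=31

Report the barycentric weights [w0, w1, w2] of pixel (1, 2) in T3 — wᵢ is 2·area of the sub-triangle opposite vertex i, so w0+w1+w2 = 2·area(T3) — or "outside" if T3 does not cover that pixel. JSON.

T0:
  2·area = 56
  edge (16, 14)→(8, 8): d=(-8,-6) top-left  bias=+0
  edge (8, 8)→(12, 4): d=(4,-4) top-left  bias=+0
  edge (12, 4)→(16, 14): d=(4,10) right/bottom  bias=-1
    (7,0)@(15, 1): e=[98,0,-42] → ·  [on edge]
    (6,1)@(13, 3): e=[70,0,-14] → ·  [on edge]
    (5,2)@(11, 5): e=[42,0,14] → █  [on edge]
    (6,2)@(13, 5): e=[54,8,-6] → ·
    (4,3)@(9, 7): e=[14,0,42] → █  [on edge]
    (6,3)@(13, 7): e=[38,16,2] → █
    (7,3)@(15, 7): e=[50,24,-18] → ·
    (3,4)@(7, 9): e=[-14,0,70] → ·  [on edge]
    (4,4)@(9, 9): e=[-2,8,50] → ·
    (5,4)@(11, 9): e=[10,16,30] → █
    (7,4)@(15, 9): e=[34,32,-10] → ·
    (2,5)@(5, 11): e=[-42,0,98] → ·  [on edge]
    (1,6)@(3, 13): e=[-70,0,126] → ·  [on edge]
    (0,7)@(1, 15): e=[-98,0,154] → ·  [on edge]
  covered (8 px):
    · · · · · · · · · · ·
    · · · · · · · · · · ·
    · · · · · █ · · · · ·
    · · · · █ █ █ · · · ·
    · · · · · █ █ · · · ·
    · · · · · · █ · · · ·
    · · · · · · · █ · · ·
    · · · · · · · · · · ·
    · · · · · · · · · · ·
    · · · · · · · · · · ·
T1:
  2·area = 20
  edge (10, 18)→(0, 8): d=(-10,-10) top-left  bias=+0
  edge (0, 8)→(2, 8): d=(2,0) top-left  bias=+0
  edge (2, 8)→(10, 18): d=(8,10) right/bottom  bias=-1
    (0,4)@(1, 9): e=[0,2,18] → █  [on edge]
    (1,4)@(3, 9): e=[20,2,-2] → ·
    (0,5)@(1, 11): e=[-20,6,34] → ·
    (1,5)@(3, 11): e=[0,6,14] → █  [on edge]
    (2,5)@(5, 11): e=[20,6,-6] → ·
    (1,6)@(3, 13): e=[-20,10,30] → ·
    (2,6)@(5, 13): e=[0,10,10] → █  [on edge]
    (3,6)@(7, 13): e=[20,10,-10] → ·
    (2,7)@(5, 15): e=[-20,14,26] → ·
    (3,7)@(7, 15): e=[0,14,6] → █  [on edge]
    (4,7)@(9, 15): e=[20,14,-14] → ·
    (3,8)@(7, 17): e=[-20,18,22] → ·
    (4,8)@(9, 17): e=[0,18,2] → █  [on edge]
    (5,9)@(11, 19): e=[0,22,-2] → ·  [on edge]
  covered (5 px):
    · · · · · · · · · · ·
    · · · · · · · · · · ·
    · · · · · · · · · · ·
    · · · · · · · · · · ·
    █ · · · · · · · · · ·
    · █ · · · · · · · · ·
    · · █ · · · · · · · ·
    · · · █ · · · · · · ·
    · · · · █ · · · · · ·
    · · · · · · · · · · ·
T2:
  2·area = 128
  edge (6, 0)→(20, 12): d=(14,12) right/bottom  bias=-1
  edge (20, 12)→(0, 4): d=(-20,-8) top-left  bias=+0
  edge (0, 4)→(6, 0): d=(6,-4) top-left  bias=+0
    (2,0)@(5, 1): e=[26,100,2] → █
    (3,0)@(7, 1): e=[2,116,10] → █
    (4,0)@(9, 1): e=[-22,132,18] → ·
    (1,1)@(3, 3): e=[78,44,6] → █
    (4,1)@(9, 3): e=[6,92,30] → █
    (5,1)@(11, 3): e=[-18,108,38] → ·
    (1,2)@(3, 5): e=[106,4,18] → █
    (5,2)@(11, 5): e=[10,68,50] → █
    (6,2)@(13, 5): e=[-14,84,58] → ·
    (1,3)@(3, 7): e=[134,-36,30] → ·
    (2,3)@(5, 7): e=[110,-20,38] → ·
    (3,3)@(7, 7): e=[86,-4,46] → ·
  covered (16 px):
    · · █ █ · · · · · · ·
    · █ █ █ █ · · · · · ·
    · █ █ █ █ █ · · · · ·
    · · · · █ █ █ · · · ·
    · · · · · · █ █ · · ·
    · · · · · · · · · · ·
    · · · · · · · · · · ·
    · · · · · · · · · · ·
    · · · · · · · · · · ·
    · · · · · · · · · · ·
T3:
  2·area = 76
  edge (10, 16)→(3, 17): d=(-7,1) right/bottom  bias=-1
  edge (3, 17)→(11, 5): d=(8,-12) top-left  bias=+0
  edge (11, 5)→(10, 16): d=(-1,11) right/bottom  bias=-1
    (5,2)@(11, 5): e=[76,0,0] → ·  [on edge]
    (4,4)@(9, 9): e=[50,8,18] → █
    (5,4)@(11, 9): e=[48,32,-4] → ·
    (3,5)@(7, 11): e=[38,0,38] → █  [on edge]
    (5,5)@(11, 11): e=[34,48,-6] → ·
    (3,6)@(7, 13): e=[24,16,36] → █
    (5,6)@(11, 13): e=[20,64,-8] → ·
    (2,7)@(5, 15): e=[12,8,56] → █
    (5,7)@(11, 15): e=[6,80,-10] → ·
    (8,7)@(17, 15): e=[0,152,-76] → ·  [on edge]
    (1,8)@(3, 17): e=[0,0,76] → ·  [on edge]
    (2,8)@(5, 17): e=[-2,24,54] → ·
  covered (8 px):
    · · · · · · · · · · ·
    · · · · · · · · · · ·
    · · · · · · · · · · ·
    · · · · · · · · · · ·
    · · · · █ · · · · · ·
    · · · █ █ · · · · · ·
    · · · █ █ · · · · · ·
    · · █ █ █ · · · · · ·
    · · · · · · · · · · ·
    · · · · · · · · · · ·

Final: "outside"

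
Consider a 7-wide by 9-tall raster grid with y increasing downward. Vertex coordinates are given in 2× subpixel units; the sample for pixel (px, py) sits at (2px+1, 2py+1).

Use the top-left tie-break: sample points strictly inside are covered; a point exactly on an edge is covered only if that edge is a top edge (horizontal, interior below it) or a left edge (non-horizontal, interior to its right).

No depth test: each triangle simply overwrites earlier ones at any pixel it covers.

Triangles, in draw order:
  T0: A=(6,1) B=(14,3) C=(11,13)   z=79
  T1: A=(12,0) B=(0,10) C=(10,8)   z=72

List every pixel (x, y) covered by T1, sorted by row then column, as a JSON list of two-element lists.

T0:
  2·area = 86
  edge (6, 1)→(14, 3): d=(8,2) right/bottom  bias=-1
  edge (14, 3)→(11, 13): d=(-3,10) right/bottom  bias=-1
  edge (11, 13)→(6, 1): d=(-5,-12) top-left  bias=+0
    (3,1)@(7, 3): e=[14,70,2] → #
    (4,1)@(9, 3): e=[10,50,26] → #
    (5,1)@(11, 3): e=[6,30,50] → #
    (6,1)@(13, 3): e=[2,10,74] → #
    (3,2)@(7, 5): e=[30,64,-8] → ·
    (4,2)@(9, 5): e=[26,44,16] → #
    (4,3)@(9, 7): e=[42,38,6] → #
    (6,3)@(13, 7): e=[34,-2,54] → ·
    (4,4)@(9, 9): e=[58,32,-4] → ·
    (5,4)@(11, 9): e=[54,12,20] → #
    (6,4)@(13, 9): e=[50,-8,44] → ·
    (5,5)@(11, 11): e=[70,6,10] → #
    (5,6)@(11, 13): e=[86,0,0] → ·  [on edge]
  covered (11 px):
    · · · · · · ·
    · · · # # # #
    · · · · # # #
    · · · · # # ·
    · · · · · # ·
    · · · · · # ·
    · · · · · · ·
    · · · · · · ·
    · · · · · · ·
T1:
  2·area = 76  (B↔C swapped to make it positive)
  edge (12, 0)→(10, 8): d=(-2,8) right/bottom  bias=-1
  edge (10, 8)→(0, 10): d=(-10,2) right/bottom  bias=-1
  edge (0, 10)→(12, 0): d=(12,-10) top-left  bias=+0
    (5,0)@(11, 1): e=[6,68,2] → #
    (6,0)@(13, 1): e=[-10,64,22] → ·
    (4,1)@(9, 3): e=[18,52,6] → #
    (6,1)@(13, 3): e=[-14,44,46] → ·
    (3,2)@(7, 5): e=[30,36,10] → #
    (5,2)@(11, 5): e=[-2,28,50] → ·
    (2,3)@(5, 7): e=[42,20,14] → #
    (5,3)@(11, 7): e=[-6,8,74] → ·
    (1,4)@(3, 9): e=[54,4,18] → #
    (2,4)@(5, 9): e=[38,0,38] → ·  [on edge]
    (3,4)@(7, 9): e=[22,-4,58] → ·
    (4,4)@(9, 9): e=[6,-8,78] → ·
  covered (9 px):
    · · · · · # ·
    · · · · # # ·
    · · · # # · ·
    · · # # # · ·
    · # · · · · ·
    · · · · · · ·
    · · · · · · ·
    · · · · · · ·
    · · · · · · ·

Result: [[5,0],[4,1],[5,1],[3,2],[4,2],[2,3],[3,3],[4,3],[1,4]]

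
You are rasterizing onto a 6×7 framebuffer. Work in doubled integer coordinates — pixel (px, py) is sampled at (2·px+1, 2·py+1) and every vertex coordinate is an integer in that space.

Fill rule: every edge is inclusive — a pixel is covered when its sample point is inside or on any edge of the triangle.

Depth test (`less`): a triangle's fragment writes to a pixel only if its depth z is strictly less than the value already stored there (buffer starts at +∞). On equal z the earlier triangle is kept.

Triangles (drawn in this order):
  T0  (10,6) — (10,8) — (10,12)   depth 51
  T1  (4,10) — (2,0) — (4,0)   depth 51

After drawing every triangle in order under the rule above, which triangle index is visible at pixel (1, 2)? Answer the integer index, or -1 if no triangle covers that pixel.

T0:
  degenerate (2·area = 0) — covers nothing
T1:
  2·area = 20
  edge (4, 10)→(2, 0): d=(-2,-10) inclusive
  edge (2, 0)→(4, 0): d=(2,0) inclusive
  edge (4, 0)→(4, 10): d=(0,10) inclusive
    (1,0)@(3, 1): e=[8,2,10] → X
    (2,0)@(5, 1): e=[28,2,-10] → .
    (1,1)@(3, 3): e=[4,6,10] → X
    (2,1)@(5, 3): e=[24,6,-10] → .
    (1,2)@(3, 5): e=[0,10,10] → X  [on edge]
    (2,2)@(5, 5): e=[20,10,-10] → .
    (1,3)@(3, 7): e=[-4,14,10] → .
  covered (3 px):
    . X . . . .
    . X . . . .
    . X . . . .
    . . . . . .
    . . . . . .
    . . . . . .
    . . . . . .

Z-buffer (winner per pixel, '.' = empty):
  . 1 . . . .
  . 1 . . . .
  . 1 . . . .
  . . . . . .
  . . . . . .
  . . . . . .
  . . . . . .

Answer: 1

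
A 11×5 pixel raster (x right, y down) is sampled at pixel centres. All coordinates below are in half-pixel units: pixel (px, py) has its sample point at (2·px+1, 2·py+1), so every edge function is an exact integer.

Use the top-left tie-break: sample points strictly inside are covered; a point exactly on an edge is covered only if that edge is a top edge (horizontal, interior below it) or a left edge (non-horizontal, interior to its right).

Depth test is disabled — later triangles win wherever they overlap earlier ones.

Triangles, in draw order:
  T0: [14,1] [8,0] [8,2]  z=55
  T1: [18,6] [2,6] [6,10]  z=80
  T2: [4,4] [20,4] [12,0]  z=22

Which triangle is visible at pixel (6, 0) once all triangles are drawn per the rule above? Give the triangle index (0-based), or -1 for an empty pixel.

T0:
  2·area = 12  (B↔C swapped to make it positive)
  edge (14, 1)→(8, 2): d=(-6,1) right/bottom  bias=-1
  edge (8, 2)→(8, 0): d=(0,-2) top-left  bias=+0
  edge (8, 0)→(14, 1): d=(6,1) right/bottom  bias=-1
    (4,0)@(9, 1): e=[5,2,5] → █
    (5,0)@(11, 1): e=[3,6,3] → █
    (6,0)@(13, 1): e=[1,10,1] → █
    (7,0)@(15, 1): e=[-1,14,-1] → ·
    (4,1)@(9, 3): e=[-7,2,17] → ·
    (5,1)@(11, 3): e=[-9,6,15] → ·
    (6,1)@(13, 3): e=[-11,10,13] → ·
  covered (3 px):
    · · · · █ █ █ · · · ·
    · · · · · · · · · · ·
    · · · · · · · · · · ·
    · · · · · · · · · · ·
    · · · · · · · · · · ·
T1:
  2·area = 64  (B↔C swapped to make it positive)
  edge (18, 6)→(6, 10): d=(-12,4) right/bottom  bias=-1
  edge (6, 10)→(2, 6): d=(-4,-4) top-left  bias=+0
  edge (2, 6)→(18, 6): d=(16,0) top-left  bias=+0
    (0,2)@(1, 5): e=[80,0,-16] → ·  [on edge]
    (10,2)@(21, 5): e=[0,80,-16] → ·  [on edge]
    (1,3)@(3, 7): e=[48,0,16] → █  [on edge]
    (2,3)@(5, 7): e=[40,8,16] → █
    (3,3)@(7, 7): e=[32,16,16] → █
    (4,3)@(9, 7): e=[24,24,16] → █
    (5,3)@(11, 7): e=[16,32,16] → █
    (6,3)@(13, 7): e=[8,40,16] → █
    (7,3)@(15, 7): e=[0,48,16] → ·  [on edge]
    (1,4)@(3, 9): e=[24,-8,48] → ·
    (2,4)@(5, 9): e=[16,0,48] → █  [on edge]
    (4,4)@(9, 9): e=[0,16,48] → ·  [on edge]
  covered (8 px):
    · · · · · · · · · · ·
    · · · · · · · · · · ·
    · · · · · · · · · · ·
    · █ █ █ █ █ █ · · · ·
    · · █ █ · · · · · · ·
T2:
  2·area = 64  (B↔C swapped to make it positive)
  edge (4, 4)→(12, 0): d=(8,-4) top-left  bias=+0
  edge (12, 0)→(20, 4): d=(8,4) right/bottom  bias=-1
  edge (20, 4)→(4, 4): d=(-16,0) right/bottom  bias=-1
    (5,0)@(11, 1): e=[4,12,48] → █
    (6,0)@(13, 1): e=[12,4,48] → █
    (7,0)@(15, 1): e=[20,-4,48] → ·
    (3,1)@(7, 3): e=[4,44,16] → █
    (4,1)@(9, 3): e=[12,36,16] → █
    (7,1)@(15, 3): e=[36,12,16] → █
    (8,1)@(17, 3): e=[44,4,16] → █
    (9,1)@(19, 3): e=[52,-4,16] → ·
    (3,2)@(7, 5): e=[20,60,-16] → ·
    (4,2)@(9, 5): e=[28,52,-16] → ·
    (5,2)@(11, 5): e=[36,44,-16] → ·
    (6,2)@(13, 5): e=[44,36,-16] → ·
  covered (8 px):
    · · · · · █ █ · · · ·
    · · · █ █ █ █ █ █ · ·
    · · · · · · · · · · ·
    · · · · · · · · · · ·
    · · · · · · · · · · ·

Z-buffer (winner per pixel, '.' = empty):
  . . . . 0 2 2 . . . .
  . . . 2 2 2 2 2 2 . .
  . . . . . . . . . . .
  . 1 1 1 1 1 1 . . . .
  . . 1 1 . . . . . . .

Answer: 2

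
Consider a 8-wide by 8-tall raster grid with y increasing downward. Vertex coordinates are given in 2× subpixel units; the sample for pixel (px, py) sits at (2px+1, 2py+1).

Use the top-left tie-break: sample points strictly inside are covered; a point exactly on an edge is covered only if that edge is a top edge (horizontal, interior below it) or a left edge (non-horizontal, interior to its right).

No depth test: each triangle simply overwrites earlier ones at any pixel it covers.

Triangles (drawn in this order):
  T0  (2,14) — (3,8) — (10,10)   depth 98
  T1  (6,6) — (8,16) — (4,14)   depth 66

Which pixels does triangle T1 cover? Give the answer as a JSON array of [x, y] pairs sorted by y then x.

T0:
  2·area = 44
  edge (2, 14)→(3, 8): d=(1,-6) top-left  bias=+0
  edge (3, 8)→(10, 10): d=(7,2) right/bottom  bias=-1
  edge (10, 10)→(2, 14): d=(-8,4) right/bottom  bias=-1
    (1,4)@(3, 9): e=[1,7,36] → X
    (2,4)@(5, 9): e=[13,3,28] → X
    (3,4)@(7, 9): e=[25,-1,20] → .
    (1,5)@(3, 11): e=[3,21,20] → X
    (3,5)@(7, 11): e=[27,13,4] → X
    (4,5)@(9, 11): e=[39,9,-4] → .
    (1,6)@(3, 13): e=[5,35,4] → X
    (2,6)@(5, 13): e=[17,31,-4] → .
    (3,6)@(7, 13): e=[29,27,-12] → .
    (1,7)@(3, 15): e=[7,49,-12] → .
  covered (6 px):
    . . . . . . . .
    . . . . . . . .
    . . . . . . . .
    . . . . . . . .
    . X X . . . . .
    . X X X . . . .
    . X . . . . . .
    . . . . . . . .
T1:
  2·area = 36
  edge (6, 6)→(8, 16): d=(2,10) right/bottom  bias=-1
  edge (8, 16)→(4, 14): d=(-4,-2) top-left  bias=+0
  edge (4, 14)→(6, 6): d=(2,-8) top-left  bias=+0
    (2,0)@(5, 1): e=[0,54,-18] → .  [on edge]
    (2,5)@(5, 11): e=[20,14,2] → X
    (3,5)@(7, 11): e=[0,18,18] → .  [on edge]
    (2,6)@(5, 13): e=[24,6,6] → X
    (3,6)@(7, 13): e=[4,10,22] → X
    (4,6)@(9, 13): e=[-16,14,38] → .
    (2,7)@(5, 15): e=[28,-2,10] → .
    (3,7)@(7, 15): e=[8,2,26] → X
    (4,7)@(9, 15): e=[-12,6,42] → .
  covered (4 px):
    . . . . . . . .
    . . . . . . . .
    . . . . . . . .
    . . . . . . . .
    . . . . . . . .
    . . X . . . . .
    . . X X . . . .
    . . . X . . . .

Final: [[2,5],[2,6],[3,6],[3,7]]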